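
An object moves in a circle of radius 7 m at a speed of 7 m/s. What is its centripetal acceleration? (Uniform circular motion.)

a_c = v²/r = 7²/7 = 49/7 = 7.0 m/s²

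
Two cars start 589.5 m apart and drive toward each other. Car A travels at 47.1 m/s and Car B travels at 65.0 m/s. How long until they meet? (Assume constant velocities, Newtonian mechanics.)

Combined speed: v_combined = 47.1 + 65.0 = 112.1 m/s
Time to meet: t = d/v_combined = 589.5/112.1 = 5.26 s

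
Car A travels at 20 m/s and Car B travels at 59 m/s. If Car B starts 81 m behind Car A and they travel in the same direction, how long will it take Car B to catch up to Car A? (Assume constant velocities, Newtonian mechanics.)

Relative speed: v_rel = 59 - 20 = 39 m/s
Time to catch: t = d₀/v_rel = 81/39 = 2.08 s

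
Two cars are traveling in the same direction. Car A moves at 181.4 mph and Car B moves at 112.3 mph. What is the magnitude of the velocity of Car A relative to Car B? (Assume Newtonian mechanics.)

v_rel = |v_A - v_B| = |181.4 - 112.3| = 69.1 mph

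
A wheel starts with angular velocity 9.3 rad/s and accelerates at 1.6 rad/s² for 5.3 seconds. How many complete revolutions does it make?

θ = ω₀t + ½αt² = 9.3×5.3 + ½×1.6×5.3² = 71.762 rad
Total revolutions = θ/(2π) = 71.762/(2π) = 11.42
Complete revolutions = ⌊11.42⌋ = 11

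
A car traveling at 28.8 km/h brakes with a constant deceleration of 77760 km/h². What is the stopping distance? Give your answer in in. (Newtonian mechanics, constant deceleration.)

v₀ = 28.8 km/h × 0.2777777777777778 = 8.0 m/s
a = 77760 km/h² × 7.716049382716049e-05 = 6.0 m/s²
d = v₀² / (2a) = 8.0² / (2 × 6.0) = 64.0 / 12.0 = 5.33333 m
d = 5.33333 m / 0.0254 = 210.0 in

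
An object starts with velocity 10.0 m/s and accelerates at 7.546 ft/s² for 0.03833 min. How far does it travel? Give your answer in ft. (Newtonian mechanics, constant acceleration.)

a = 7.546 ft/s² × 0.3048 = 2.30002 m/s²
t = 0.03833 min × 60.0 = 2.2998 s
d = v₀ × t + ½ × a × t² = 10.0 × 2.2998 + 0.5 × 2.30002 × 2.2998² = 29.0805 m
d = 29.0805 m / 0.3048 = 95.41 ft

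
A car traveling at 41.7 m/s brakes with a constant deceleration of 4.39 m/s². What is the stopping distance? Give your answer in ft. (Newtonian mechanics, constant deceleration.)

d = v₀² / (2a) = 41.7² / (2 × 4.39) = 1738.89 / 8.78 = 198.051 m
d = 198.051 m / 0.3048 = 649.8 ft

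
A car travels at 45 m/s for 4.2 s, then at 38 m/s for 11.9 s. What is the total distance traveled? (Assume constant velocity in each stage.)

d₁ = v₁t₁ = 45 × 4.2 = 189.0 m
d₂ = v₂t₂ = 38 × 11.9 = 452.2 m
d_total = 189.0 + 452.2 = 641.2 m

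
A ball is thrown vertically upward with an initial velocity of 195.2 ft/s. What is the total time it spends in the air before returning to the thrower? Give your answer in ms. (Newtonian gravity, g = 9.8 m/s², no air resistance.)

v₀ = 195.2 ft/s × 0.3048 = 59.497 m/s
t_total = 2 × v₀ / g = 2 × 59.497 / 9.8 = 12.1422 s
t_total = 12.1422 s / 0.001 = 12140 ms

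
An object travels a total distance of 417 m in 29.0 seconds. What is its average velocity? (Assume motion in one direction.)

v_avg = Δd / Δt = 417 / 29.0 = 14.38 m/s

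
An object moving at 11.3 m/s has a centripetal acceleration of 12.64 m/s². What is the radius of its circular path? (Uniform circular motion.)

r = v²/a_c = 11.3²/12.64 = 10.1 m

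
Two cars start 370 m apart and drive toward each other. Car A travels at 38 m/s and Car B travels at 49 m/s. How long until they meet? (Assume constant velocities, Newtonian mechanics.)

Combined speed: v_combined = 38 + 49 = 87 m/s
Time to meet: t = d/v_combined = 370/87 = 4.25 s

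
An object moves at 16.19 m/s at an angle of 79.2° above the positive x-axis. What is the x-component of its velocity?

vₓ = v cos(θ) = 16.19 × cos(79.2°) = 3.03 m/s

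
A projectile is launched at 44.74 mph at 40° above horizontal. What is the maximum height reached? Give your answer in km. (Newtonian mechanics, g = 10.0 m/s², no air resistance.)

v₀ = 44.74 mph × 0.44704 = 20.0006 m/s
H = v₀² × sin²(θ) / (2g) = 20.0006² × sin(40°)² / (2 × 10.0) = 400.024 × 0.413176 / 20.0 = 8.26402 m
H = 8.26402 m / 1000.0 = 0.008264 km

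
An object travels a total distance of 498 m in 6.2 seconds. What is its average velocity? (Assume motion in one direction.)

v_avg = Δd / Δt = 498 / 6.2 = 80.32 m/s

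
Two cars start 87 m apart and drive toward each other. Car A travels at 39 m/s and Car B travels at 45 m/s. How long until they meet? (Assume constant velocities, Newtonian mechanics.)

Combined speed: v_combined = 39 + 45 = 84 m/s
Time to meet: t = d/v_combined = 87/84 = 1.04 s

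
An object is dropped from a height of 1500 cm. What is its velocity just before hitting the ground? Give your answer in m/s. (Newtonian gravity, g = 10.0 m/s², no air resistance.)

h = 1500 cm × 0.01 = 15.0 m
v = √(2gh) = √(2 × 10.0 × 15.0) = 17.32 m/s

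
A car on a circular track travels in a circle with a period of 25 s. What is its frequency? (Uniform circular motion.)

f = 1/T = 1/25 = 0.04 Hz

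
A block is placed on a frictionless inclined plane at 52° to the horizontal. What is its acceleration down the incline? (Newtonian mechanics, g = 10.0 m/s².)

a = g sin(θ) = 10.0 × sin(52°) = 10.0 × 0.788 = 7.88 m/s²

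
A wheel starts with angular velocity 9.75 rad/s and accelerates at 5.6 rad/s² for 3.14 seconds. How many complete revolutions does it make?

θ = ω₀t + ½αt² = 9.75×3.14 + ½×5.6×3.14² = 58.22188 rad
Total revolutions = θ/(2π) = 58.22188/(2π) = 9.27
Complete revolutions = ⌊9.27⌋ = 9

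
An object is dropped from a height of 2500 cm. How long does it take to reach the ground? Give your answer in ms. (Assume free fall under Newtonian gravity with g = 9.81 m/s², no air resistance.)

h = 2500 cm × 0.01 = 25.0 m
t = √(2h/g) = √(2 × 25.0 / 9.81) = 2.25762 s
t = 2.25762 s / 0.001 = 2258 ms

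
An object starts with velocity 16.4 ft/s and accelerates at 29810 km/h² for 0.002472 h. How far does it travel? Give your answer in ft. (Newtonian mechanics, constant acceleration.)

v₀ = 16.4 ft/s × 0.3048 = 4.99872 m/s
a = 29810 km/h² × 7.716049382716049e-05 = 2.30015 m/s²
t = 0.002472 h × 3600.0 = 8.8992 s
d = v₀ × t + ½ × a × t² = 4.99872 × 8.8992 + 0.5 × 2.30015 × 8.8992² = 135.566 m
d = 135.566 m / 0.3048 = 444.8 ft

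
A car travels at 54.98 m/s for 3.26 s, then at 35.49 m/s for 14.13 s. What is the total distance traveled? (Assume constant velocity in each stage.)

d₁ = v₁t₁ = 54.98 × 3.26 = 179.2348 m
d₂ = v₂t₂ = 35.49 × 14.13 = 501.4737 m
d_total = 179.2348 + 501.4737 = 680.71 m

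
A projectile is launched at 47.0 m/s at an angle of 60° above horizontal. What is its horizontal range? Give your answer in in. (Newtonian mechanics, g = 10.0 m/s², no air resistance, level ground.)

R = v₀² × sin(2θ) / g = 47.0² × sin(2 × 60°) / 10.0 = 2209.0 × 0.866025 / 10.0 = 191.305 m
R = 191.305 m / 0.0254 = 7532 in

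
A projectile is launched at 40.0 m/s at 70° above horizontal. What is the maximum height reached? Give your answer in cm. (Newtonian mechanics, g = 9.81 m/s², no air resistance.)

H = v₀² × sin²(θ) / (2g) = 40.0² × sin(70°)² / (2 × 9.81) = 1600.0 × 0.883022 / 19.62 = 72.0099 m
H = 72.0099 m / 0.01 = 7201 cm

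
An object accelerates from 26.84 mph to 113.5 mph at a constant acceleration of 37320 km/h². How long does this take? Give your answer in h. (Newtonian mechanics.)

v₀ = 26.84 mph × 0.44704 = 11.9986 m/s
v = 113.5 mph × 0.44704 = 50.739 m/s
a = 37320 km/h² × 7.716049382716049e-05 = 2.87963 m/s²
t = (v - v₀) / a = (50.739 - 11.9986) / 2.87963 = 13.4533 s
t = 13.4533 s / 3600.0 = 0.003737 h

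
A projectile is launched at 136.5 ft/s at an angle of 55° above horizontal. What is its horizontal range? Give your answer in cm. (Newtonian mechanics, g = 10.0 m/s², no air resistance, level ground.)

v₀ = 136.5 ft/s × 0.3048 = 41.6052 m/s
R = v₀² × sin(2θ) / g = 41.6052² × sin(2 × 55°) / 10.0 = 1730.99 × 0.939693 / 10.0 = 162.66 m
R = 162.66 m / 0.01 = 16270 cm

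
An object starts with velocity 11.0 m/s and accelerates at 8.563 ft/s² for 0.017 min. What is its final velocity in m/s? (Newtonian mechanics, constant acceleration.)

a = 8.563 ft/s² × 0.3048 = 2.61 m/s²
t = 0.017 min × 60.0 = 1.02 s
v = v₀ + a × t = 11.0 + 2.61 × 1.02 = 13.66 m/s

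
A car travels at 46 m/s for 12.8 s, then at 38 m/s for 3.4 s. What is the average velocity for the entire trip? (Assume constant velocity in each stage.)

d₁ = v₁t₁ = 46 × 12.8 = 588.8 m
d₂ = v₂t₂ = 38 × 3.4 = 129.2 m
d_total = 718.0 m, t_total = 16.2 s
v_avg = d_total/t_total = 718.0/16.2 = 44.32 m/s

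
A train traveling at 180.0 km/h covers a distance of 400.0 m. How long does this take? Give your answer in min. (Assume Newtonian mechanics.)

v = 180.0 km/h × 0.2777777777777778 = 50.0 m/s
t = d / v = 400.0 / 50.0 = 8.0 s
t = 8.0 s / 60.0 = 0.1333 min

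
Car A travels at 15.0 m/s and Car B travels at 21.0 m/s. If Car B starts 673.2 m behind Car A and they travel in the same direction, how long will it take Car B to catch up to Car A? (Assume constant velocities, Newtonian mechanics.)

Relative speed: v_rel = 21.0 - 15.0 = 6.0 m/s
Time to catch: t = d₀/v_rel = 673.2/6.0 = 112.2 s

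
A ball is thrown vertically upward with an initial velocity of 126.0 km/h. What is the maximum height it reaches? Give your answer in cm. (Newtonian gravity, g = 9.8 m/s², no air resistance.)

v₀ = 126.0 km/h × 0.2777777777777778 = 35.0 m/s
h_max = v₀² / (2g) = 35.0² / (2 × 9.8) = 1225.0 / 19.6 = 62.5 m
h_max = 62.5 m / 0.01 = 6250 cm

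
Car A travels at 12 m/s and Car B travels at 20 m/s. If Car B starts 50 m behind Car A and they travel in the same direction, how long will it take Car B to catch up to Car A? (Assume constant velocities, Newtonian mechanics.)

Relative speed: v_rel = 20 - 12 = 8 m/s
Time to catch: t = d₀/v_rel = 50/8 = 6.25 s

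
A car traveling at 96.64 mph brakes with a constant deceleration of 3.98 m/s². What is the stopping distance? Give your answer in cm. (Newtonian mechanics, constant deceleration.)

v₀ = 96.64 mph × 0.44704 = 43.2019 m/s
d = v₀² / (2a) = 43.2019² / (2 × 3.98) = 1866.4 / 7.96 = 234.472 m
d = 234.472 m / 0.01 = 23450 cm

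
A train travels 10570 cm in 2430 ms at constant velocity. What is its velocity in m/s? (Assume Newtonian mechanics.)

d = 10570 cm × 0.01 = 105.7 m
t = 2430 ms × 0.001 = 2.43 s
v = d / t = 105.7 / 2.43 = 43.5 m/s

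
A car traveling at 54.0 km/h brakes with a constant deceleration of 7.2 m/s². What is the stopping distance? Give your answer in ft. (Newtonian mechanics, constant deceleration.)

v₀ = 54.0 km/h × 0.2777777777777778 = 15.0 m/s
d = v₀² / (2a) = 15.0² / (2 × 7.2) = 225.0 / 14.4 = 15.625 m
d = 15.625 m / 0.3048 = 51.26 ft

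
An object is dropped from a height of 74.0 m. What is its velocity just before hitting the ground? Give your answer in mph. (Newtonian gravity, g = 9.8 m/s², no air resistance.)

v = √(2gh) = √(2 × 9.8 × 74.0) = 38.0841 m/s
v = 38.0841 m/s / 0.44704 = 85.19 mph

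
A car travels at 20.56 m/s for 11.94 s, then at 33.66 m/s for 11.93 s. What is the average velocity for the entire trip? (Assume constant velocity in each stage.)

d₁ = v₁t₁ = 20.56 × 11.94 = 245.4864 m
d₂ = v₂t₂ = 33.66 × 11.93 = 401.5638 m
d_total = 647.0502 m, t_total = 23.87 s
v_avg = d_total/t_total = 647.0502/23.87 = 27.11 m/s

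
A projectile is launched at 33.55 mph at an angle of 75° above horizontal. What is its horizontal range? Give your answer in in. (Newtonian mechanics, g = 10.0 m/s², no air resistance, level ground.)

v₀ = 33.55 mph × 0.44704 = 14.9982 m/s
R = v₀² × sin(2θ) / g = 14.9982² × sin(2 × 75°) / 10.0 = 224.946 × 0.5 / 10.0 = 11.2473 m
R = 11.2473 m / 0.0254 = 442.8 in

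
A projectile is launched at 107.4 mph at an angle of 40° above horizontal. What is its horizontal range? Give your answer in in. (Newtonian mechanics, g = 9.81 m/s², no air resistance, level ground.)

v₀ = 107.4 mph × 0.44704 = 48.0121 m/s
R = v₀² × sin(2θ) / g = 48.0121² × sin(2 × 40°) / 9.81 = 2305.16 × 0.984808 / 9.81 = 231.411 m
R = 231.411 m / 0.0254 = 9111 in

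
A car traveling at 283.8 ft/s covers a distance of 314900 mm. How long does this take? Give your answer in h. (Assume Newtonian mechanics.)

d = 314900 mm × 0.001 = 314.9 m
v = 283.8 ft/s × 0.3048 = 86.5022 m/s
t = d / v = 314.9 / 86.5022 = 3.64037 s
t = 3.64037 s / 3600.0 = 0.001011 h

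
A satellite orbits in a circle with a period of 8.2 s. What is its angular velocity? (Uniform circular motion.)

ω = 2π/T = 2π/8.2 = 0.7662 rad/s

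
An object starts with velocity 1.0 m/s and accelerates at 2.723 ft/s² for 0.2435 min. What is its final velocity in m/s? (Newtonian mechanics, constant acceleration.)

a = 2.723 ft/s² × 0.3048 = 0.82997 m/s²
t = 0.2435 min × 60.0 = 14.61 s
v = v₀ + a × t = 1.0 + 0.82997 × 14.61 = 13.13 m/s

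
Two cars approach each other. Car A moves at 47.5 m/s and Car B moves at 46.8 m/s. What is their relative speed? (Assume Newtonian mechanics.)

v_rel = v_A + v_B = 47.5 + 46.8 = 94.3 m/s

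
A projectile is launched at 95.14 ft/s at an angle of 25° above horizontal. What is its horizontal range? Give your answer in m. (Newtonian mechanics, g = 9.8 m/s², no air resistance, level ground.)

v₀ = 95.14 ft/s × 0.3048 = 28.9987 m/s
R = v₀² × sin(2θ) / g = 28.9987² × sin(2 × 25°) / 9.8 = 840.925 × 0.766044 / 9.8 = 65.73 m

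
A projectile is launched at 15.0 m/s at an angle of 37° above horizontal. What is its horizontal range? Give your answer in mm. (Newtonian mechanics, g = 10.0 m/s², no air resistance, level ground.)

R = v₀² × sin(2θ) / g = 15.0² × sin(2 × 37°) / 10.0 = 225.0 × 0.961262 / 10.0 = 21.6284 m
R = 21.6284 m / 0.001 = 21630 mm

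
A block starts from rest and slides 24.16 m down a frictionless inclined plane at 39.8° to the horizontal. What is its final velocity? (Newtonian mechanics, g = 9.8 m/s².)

a = g sin(θ) = 9.8 × sin(39.8°) = 6.2731 m/s²
v = √(2ad) = √(2 × 6.2731 × 24.16) = 17.41 m/s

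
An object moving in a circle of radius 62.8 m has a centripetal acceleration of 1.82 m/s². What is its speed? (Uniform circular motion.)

v = √(a_c × r) = √(1.82 × 62.8) = 10.69 m/s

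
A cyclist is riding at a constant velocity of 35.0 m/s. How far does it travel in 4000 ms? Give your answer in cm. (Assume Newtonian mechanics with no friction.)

t = 4000 ms × 0.001 = 4.0 s
d = v × t = 35.0 × 4.0 = 140.0 m
d = 140.0 m / 0.01 = 14000 cm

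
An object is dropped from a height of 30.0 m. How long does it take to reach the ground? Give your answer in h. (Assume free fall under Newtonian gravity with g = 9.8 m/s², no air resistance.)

t = √(2h/g) = √(2 × 30.0 / 9.8) = 2.47436 s
t = 2.47436 s / 3600.0 = 0.0006873 h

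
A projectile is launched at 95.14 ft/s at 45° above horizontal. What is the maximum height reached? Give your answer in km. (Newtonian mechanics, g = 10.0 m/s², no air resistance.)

v₀ = 95.14 ft/s × 0.3048 = 28.9987 m/s
H = v₀² × sin²(θ) / (2g) = 28.9987² × sin(45°)² / (2 × 10.0) = 840.925 × 0.5 / 20.0 = 21.0231 m
H = 21.0231 m / 1000.0 = 0.02102 km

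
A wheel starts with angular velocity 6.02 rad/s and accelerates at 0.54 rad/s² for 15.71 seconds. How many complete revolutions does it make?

θ = ω₀t + ½αt² = 6.02×15.71 + ½×0.54×15.71² = 161.211307 rad
Total revolutions = θ/(2π) = 161.211307/(2π) = 25.66
Complete revolutions = ⌊25.66⌋ = 25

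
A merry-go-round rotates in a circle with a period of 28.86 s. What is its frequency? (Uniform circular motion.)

f = 1/T = 1/28.86 = 0.0347 Hz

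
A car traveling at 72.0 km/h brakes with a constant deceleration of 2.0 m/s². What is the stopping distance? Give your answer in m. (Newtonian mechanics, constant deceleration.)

v₀ = 72.0 km/h × 0.2777777777777778 = 20.0 m/s
d = v₀² / (2a) = 20.0² / (2 × 2.0) = 400.0 / 4.0 = 100.0 m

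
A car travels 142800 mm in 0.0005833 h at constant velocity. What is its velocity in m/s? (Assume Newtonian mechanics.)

d = 142800 mm × 0.001 = 142.8 m
t = 0.0005833 h × 3600.0 = 2.09988 s
v = d / t = 142.8 / 2.09988 = 68.0 m/s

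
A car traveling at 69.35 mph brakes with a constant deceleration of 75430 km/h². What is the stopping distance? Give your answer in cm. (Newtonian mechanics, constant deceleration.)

v₀ = 69.35 mph × 0.44704 = 31.0022 m/s
a = 75430 km/h² × 7.716049382716049e-05 = 5.82022 m/s²
d = v₀² / (2a) = 31.0022² / (2 × 5.82022) = 961.136 / 11.6404 = 82.569 m
d = 82.569 m / 0.01 = 8257 cm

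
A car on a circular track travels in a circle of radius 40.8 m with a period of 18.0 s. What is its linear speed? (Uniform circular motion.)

v = 2πr/T = 2π×40.8/18.0 = 14.24 m/s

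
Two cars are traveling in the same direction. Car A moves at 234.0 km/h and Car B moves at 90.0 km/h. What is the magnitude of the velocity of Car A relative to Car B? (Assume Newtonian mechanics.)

v_rel = |v_A - v_B| = |234.0 - 90.0| = 144.0 km/h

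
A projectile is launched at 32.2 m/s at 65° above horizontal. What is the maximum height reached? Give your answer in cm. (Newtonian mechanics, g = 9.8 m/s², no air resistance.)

H = v₀² × sin²(θ) / (2g) = 32.2² × sin(65°)² / (2 × 9.8) = 1036.84 × 0.821394 / 19.6 = 43.4517 m
H = 43.4517 m / 0.01 = 4345 cm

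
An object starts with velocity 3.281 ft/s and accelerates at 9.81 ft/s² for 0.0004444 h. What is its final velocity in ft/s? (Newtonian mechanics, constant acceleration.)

v₀ = 3.281 ft/s × 0.3048 = 1.00005 m/s
a = 9.81 ft/s² × 0.3048 = 2.99009 m/s²
t = 0.0004444 h × 3600.0 = 1.59984 s
v = v₀ + a × t = 1.00005 + 2.99009 × 1.59984 = 5.78372 m/s
v = 5.78372 m/s / 0.3048 = 18.98 ft/s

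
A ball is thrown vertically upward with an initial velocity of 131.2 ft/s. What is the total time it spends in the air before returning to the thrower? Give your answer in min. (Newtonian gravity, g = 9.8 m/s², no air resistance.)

v₀ = 131.2 ft/s × 0.3048 = 39.9898 m/s
t_total = 2 × v₀ / g = 2 × 39.9898 / 9.8 = 8.16118 s
t_total = 8.16118 s / 60.0 = 0.136 min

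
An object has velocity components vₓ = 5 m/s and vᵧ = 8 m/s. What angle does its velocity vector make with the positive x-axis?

θ = arctan(vᵧ/vₓ) = arctan(8/5) = 57.99°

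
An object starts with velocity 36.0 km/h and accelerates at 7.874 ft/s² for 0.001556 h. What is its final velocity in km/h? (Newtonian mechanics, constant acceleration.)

v₀ = 36.0 km/h × 0.2777777777777778 = 10.0 m/s
a = 7.874 ft/s² × 0.3048 = 2.4 m/s²
t = 0.001556 h × 3600.0 = 5.6016 s
v = v₀ + a × t = 10.0 + 2.4 × 5.6016 = 23.4438 m/s
v = 23.4438 m/s / 0.2777777777777778 = 84.4 km/h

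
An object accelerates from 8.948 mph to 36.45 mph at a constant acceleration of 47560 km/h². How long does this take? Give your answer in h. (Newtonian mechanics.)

v₀ = 8.948 mph × 0.44704 = 4.00011 m/s
v = 36.45 mph × 0.44704 = 16.2946 m/s
a = 47560 km/h² × 7.716049382716049e-05 = 3.66975 m/s²
t = (v - v₀) / a = (16.2946 - 4.00011) / 3.66975 = 3.35023 s
t = 3.35023 s / 3600.0 = 0.0009306 h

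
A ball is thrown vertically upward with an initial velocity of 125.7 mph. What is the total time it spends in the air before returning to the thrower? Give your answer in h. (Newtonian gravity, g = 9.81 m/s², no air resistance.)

v₀ = 125.7 mph × 0.44704 = 56.1929 m/s
t_total = 2 × v₀ / g = 2 × 56.1929 / 9.81 = 11.4562 s
t_total = 11.4562 s / 3600.0 = 0.003182 h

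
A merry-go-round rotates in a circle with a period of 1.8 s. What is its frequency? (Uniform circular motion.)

f = 1/T = 1/1.8 = 0.5556 Hz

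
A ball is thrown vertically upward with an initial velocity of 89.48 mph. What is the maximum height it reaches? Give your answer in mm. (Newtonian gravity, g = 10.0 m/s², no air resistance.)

v₀ = 89.48 mph × 0.44704 = 40.0011 m/s
h_max = v₀² / (2g) = 40.0011² / (2 × 10.0) = 1600.09 / 20.0 = 80.0045 m
h_max = 80.0045 m / 0.001 = 80000 mm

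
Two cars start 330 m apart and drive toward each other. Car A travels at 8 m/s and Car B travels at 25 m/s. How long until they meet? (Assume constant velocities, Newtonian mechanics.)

Combined speed: v_combined = 8 + 25 = 33 m/s
Time to meet: t = d/v_combined = 330/33 = 10.0 s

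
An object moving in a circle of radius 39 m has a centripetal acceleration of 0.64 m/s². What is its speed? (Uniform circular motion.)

v = √(a_c × r) = √(0.64 × 39) = 5.0 m/s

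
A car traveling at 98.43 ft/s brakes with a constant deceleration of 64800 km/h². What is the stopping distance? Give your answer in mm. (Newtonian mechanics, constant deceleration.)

v₀ = 98.43 ft/s × 0.3048 = 30.0015 m/s
a = 64800 km/h² × 7.716049382716049e-05 = 5.0 m/s²
d = v₀² / (2a) = 30.0015² / (2 × 5.0) = 900.09 / 10.0 = 90.009 m
d = 90.009 m / 0.001 = 90010 mm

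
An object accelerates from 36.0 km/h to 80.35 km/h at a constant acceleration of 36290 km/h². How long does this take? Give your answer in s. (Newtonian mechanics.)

v₀ = 36.0 km/h × 0.2777777777777778 = 10.0 m/s
v = 80.35 km/h × 0.2777777777777778 = 22.3194 m/s
a = 36290 km/h² × 7.716049382716049e-05 = 2.80015 m/s²
t = (v - v₀) / a = (22.3194 - 10.0) / 2.80015 = 4.4 s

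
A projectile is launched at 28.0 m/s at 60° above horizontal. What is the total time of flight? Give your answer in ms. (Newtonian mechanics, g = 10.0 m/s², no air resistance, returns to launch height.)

T = 2 × v₀ × sin(θ) / g = 2 × 28.0 × sin(60°) / 10.0 = 2 × 28.0 × 0.866025 / 10.0 = 4.84974 s
T = 4.84974 s / 0.001 = 4850 ms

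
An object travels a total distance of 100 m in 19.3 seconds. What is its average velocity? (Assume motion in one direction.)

v_avg = Δd / Δt = 100 / 19.3 = 5.18 m/s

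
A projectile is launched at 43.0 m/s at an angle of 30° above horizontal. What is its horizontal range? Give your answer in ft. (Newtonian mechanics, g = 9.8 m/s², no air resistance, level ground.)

R = v₀² × sin(2θ) / g = 43.0² × sin(2 × 30°) / 9.8 = 1849.0 × 0.866025 / 9.8 = 163.396 m
R = 163.396 m / 0.3048 = 536.1 ft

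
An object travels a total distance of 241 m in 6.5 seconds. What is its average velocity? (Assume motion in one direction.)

v_avg = Δd / Δt = 241 / 6.5 = 37.08 m/s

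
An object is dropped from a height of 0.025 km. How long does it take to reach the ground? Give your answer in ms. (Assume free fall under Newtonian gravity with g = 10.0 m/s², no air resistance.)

h = 0.025 km × 1000.0 = 25.0 m
t = √(2h/g) = √(2 × 25.0 / 10.0) = 2.23607 s
t = 2.23607 s / 0.001 = 2236 ms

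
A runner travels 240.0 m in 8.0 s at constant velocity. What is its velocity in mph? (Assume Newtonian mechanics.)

v = d / t = 240.0 / 8.0 = 30.0 m/s
v = 30.0 m/s / 0.44704 = 67.11 mph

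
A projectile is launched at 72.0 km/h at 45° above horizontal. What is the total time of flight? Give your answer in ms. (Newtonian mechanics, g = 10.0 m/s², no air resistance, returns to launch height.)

v₀ = 72.0 km/h × 0.2777777777777778 = 20.0 m/s
T = 2 × v₀ × sin(θ) / g = 2 × 20.0 × sin(45°) / 10.0 = 2 × 20.0 × 0.707107 / 10.0 = 2.82843 s
T = 2.82843 s / 0.001 = 2828 ms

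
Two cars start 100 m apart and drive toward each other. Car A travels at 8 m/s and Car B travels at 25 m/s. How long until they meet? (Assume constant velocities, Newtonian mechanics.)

Combined speed: v_combined = 8 + 25 = 33 m/s
Time to meet: t = d/v_combined = 100/33 = 3.03 s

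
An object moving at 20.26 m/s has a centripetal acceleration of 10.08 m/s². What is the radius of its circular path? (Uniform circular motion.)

r = v²/a_c = 20.26²/10.08 = 40.72 m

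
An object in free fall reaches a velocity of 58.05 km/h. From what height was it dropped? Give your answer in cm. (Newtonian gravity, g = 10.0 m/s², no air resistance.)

v = 58.05 km/h × 0.2777777777777778 = 16.125 m/s
h = v² / (2g) = 16.125² / (2 × 10.0) = 13.0008 m
h = 13.0008 m / 0.01 = 1300 cm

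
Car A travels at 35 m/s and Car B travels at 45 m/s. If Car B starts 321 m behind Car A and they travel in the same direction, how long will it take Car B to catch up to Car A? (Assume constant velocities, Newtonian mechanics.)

Relative speed: v_rel = 45 - 35 = 10 m/s
Time to catch: t = d₀/v_rel = 321/10 = 32.1 s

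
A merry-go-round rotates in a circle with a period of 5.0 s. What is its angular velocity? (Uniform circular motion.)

ω = 2π/T = 2π/5.0 = 1.2566 rad/s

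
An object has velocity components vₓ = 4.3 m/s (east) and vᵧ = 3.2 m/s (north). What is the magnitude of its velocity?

|v| = √(vₓ² + vᵧ²) = √(4.3² + 3.2²) = √(28.73) = 5.36 m/s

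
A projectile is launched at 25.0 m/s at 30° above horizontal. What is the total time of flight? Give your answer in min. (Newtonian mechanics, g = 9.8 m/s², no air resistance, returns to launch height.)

T = 2 × v₀ × sin(θ) / g = 2 × 25.0 × sin(30°) / 9.8 = 2 × 25.0 × 0.5 / 9.8 = 2.55102 s
T = 2.55102 s / 60.0 = 0.04252 min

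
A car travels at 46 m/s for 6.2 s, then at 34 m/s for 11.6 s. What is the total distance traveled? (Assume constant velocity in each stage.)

d₁ = v₁t₁ = 46 × 6.2 = 285.2 m
d₂ = v₂t₂ = 34 × 11.6 = 394.4 m
d_total = 285.2 + 394.4 = 679.6 m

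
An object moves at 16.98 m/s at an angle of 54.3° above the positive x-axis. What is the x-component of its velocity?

vₓ = v cos(θ) = 16.98 × cos(54.3°) = 9.91 m/s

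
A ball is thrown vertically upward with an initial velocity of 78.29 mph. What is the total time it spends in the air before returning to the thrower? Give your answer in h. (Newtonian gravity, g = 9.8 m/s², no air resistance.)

v₀ = 78.29 mph × 0.44704 = 34.9988 m/s
t_total = 2 × v₀ / g = 2 × 34.9988 / 9.8 = 7.14261 s
t_total = 7.14261 s / 3600.0 = 0.001984 h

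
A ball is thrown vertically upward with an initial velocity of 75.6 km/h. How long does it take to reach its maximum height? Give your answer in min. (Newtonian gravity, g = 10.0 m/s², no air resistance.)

v₀ = 75.6 km/h × 0.2777777777777778 = 21.0 m/s
t_up = v₀ / g = 21.0 / 10.0 = 2.1 s
t_up = 2.1 s / 60.0 = 0.035 min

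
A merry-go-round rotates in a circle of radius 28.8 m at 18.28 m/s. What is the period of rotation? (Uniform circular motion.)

T = 2πr/v = 2π×28.8/18.28 = 9.9 s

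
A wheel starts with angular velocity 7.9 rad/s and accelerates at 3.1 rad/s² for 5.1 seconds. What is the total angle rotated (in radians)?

θ = ω₀t + ½αt² = 7.9×5.1 + ½×3.1×5.1² = 80.61 rad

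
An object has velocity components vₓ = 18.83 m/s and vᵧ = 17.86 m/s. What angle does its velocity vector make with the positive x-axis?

θ = arctan(vᵧ/vₓ) = arctan(17.86/18.83) = 43.49°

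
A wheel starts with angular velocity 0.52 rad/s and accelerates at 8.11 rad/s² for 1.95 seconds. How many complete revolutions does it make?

θ = ω₀t + ½αt² = 0.52×1.95 + ½×8.11×1.95² = 16.4331375 rad
Total revolutions = θ/(2π) = 16.4331375/(2π) = 2.62
Complete revolutions = ⌊2.62⌋ = 2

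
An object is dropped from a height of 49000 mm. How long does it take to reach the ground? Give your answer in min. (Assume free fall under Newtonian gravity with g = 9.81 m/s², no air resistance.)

h = 49000 mm × 0.001 = 49.0 m
t = √(2h/g) = √(2 × 49.0 / 9.81) = 3.16067 s
t = 3.16067 s / 60.0 = 0.05268 min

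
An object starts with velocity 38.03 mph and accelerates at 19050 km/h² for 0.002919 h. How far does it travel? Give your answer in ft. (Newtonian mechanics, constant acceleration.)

v₀ = 38.03 mph × 0.44704 = 17.0009 m/s
a = 19050 km/h² × 7.716049382716049e-05 = 1.46991 m/s²
t = 0.002919 h × 3600.0 = 10.5084 s
d = v₀ × t + ½ × a × t² = 17.0009 × 10.5084 + 0.5 × 1.46991 × 10.5084² = 259.811 m
d = 259.811 m / 0.3048 = 852.4 ft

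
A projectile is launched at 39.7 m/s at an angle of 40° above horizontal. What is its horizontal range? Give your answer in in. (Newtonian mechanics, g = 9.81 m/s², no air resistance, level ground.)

R = v₀² × sin(2θ) / g = 39.7² × sin(2 × 40°) / 9.81 = 1576.09 × 0.984808 / 9.81 = 158.221 m
R = 158.221 m / 0.0254 = 6229 in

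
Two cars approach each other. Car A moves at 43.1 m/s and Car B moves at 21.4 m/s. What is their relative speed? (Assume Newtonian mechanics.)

v_rel = v_A + v_B = 43.1 + 21.4 = 64.5 m/s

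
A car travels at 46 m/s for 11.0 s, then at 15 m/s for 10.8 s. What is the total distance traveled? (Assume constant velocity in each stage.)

d₁ = v₁t₁ = 46 × 11.0 = 506.0 m
d₂ = v₂t₂ = 15 × 10.8 = 162.0 m
d_total = 506.0 + 162.0 = 668.0 m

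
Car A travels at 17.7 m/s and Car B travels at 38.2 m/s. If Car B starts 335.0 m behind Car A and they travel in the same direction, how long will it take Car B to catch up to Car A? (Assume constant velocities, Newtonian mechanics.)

Relative speed: v_rel = 38.2 - 17.7 = 20.5 m/s
Time to catch: t = d₀/v_rel = 335.0/20.5 = 16.34 s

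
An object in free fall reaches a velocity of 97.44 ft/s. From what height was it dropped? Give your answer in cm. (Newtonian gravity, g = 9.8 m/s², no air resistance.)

v = 97.44 ft/s × 0.3048 = 29.6997 m/s
h = v² / (2g) = 29.6997² / (2 × 9.8) = 45.0037 m
h = 45.0037 m / 0.01 = 4500 cm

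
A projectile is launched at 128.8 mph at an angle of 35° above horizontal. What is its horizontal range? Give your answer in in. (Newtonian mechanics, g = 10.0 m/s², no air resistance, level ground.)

v₀ = 128.8 mph × 0.44704 = 57.5788 m/s
R = v₀² × sin(2θ) / g = 57.5788² × sin(2 × 35°) / 10.0 = 3315.32 × 0.939693 / 10.0 = 311.538 m
R = 311.538 m / 0.0254 = 12270 in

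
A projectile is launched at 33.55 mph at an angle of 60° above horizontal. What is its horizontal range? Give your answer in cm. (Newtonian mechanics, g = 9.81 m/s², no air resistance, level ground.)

v₀ = 33.55 mph × 0.44704 = 14.9982 m/s
R = v₀² × sin(2θ) / g = 14.9982² × sin(2 × 60°) / 9.81 = 224.946 × 0.866025 / 9.81 = 19.8582 m
R = 19.8582 m / 0.01 = 1986 cm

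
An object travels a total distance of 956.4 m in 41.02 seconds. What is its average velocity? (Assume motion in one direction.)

v_avg = Δd / Δt = 956.4 / 41.02 = 23.32 m/s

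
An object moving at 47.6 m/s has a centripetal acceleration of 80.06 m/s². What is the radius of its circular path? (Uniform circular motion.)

r = v²/a_c = 47.6²/80.06 = 28.3 m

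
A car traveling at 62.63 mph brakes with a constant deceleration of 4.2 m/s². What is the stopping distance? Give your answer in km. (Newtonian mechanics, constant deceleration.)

v₀ = 62.63 mph × 0.44704 = 27.9981 m/s
d = v₀² / (2a) = 27.9981² / (2 × 4.2) = 783.894 / 8.4 = 93.3207 m
d = 93.3207 m / 1000.0 = 0.09332 km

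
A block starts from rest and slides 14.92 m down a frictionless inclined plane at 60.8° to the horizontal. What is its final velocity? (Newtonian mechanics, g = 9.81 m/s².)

a = g sin(θ) = 9.81 × sin(60.8°) = 8.5634 m/s²
v = √(2ad) = √(2 × 8.5634 × 14.92) = 15.99 m/s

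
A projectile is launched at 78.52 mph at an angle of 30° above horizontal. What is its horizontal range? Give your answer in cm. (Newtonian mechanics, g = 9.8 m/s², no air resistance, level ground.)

v₀ = 78.52 mph × 0.44704 = 35.1016 m/s
R = v₀² × sin(2θ) / g = 35.1016² × sin(2 × 30°) / 9.8 = 1232.12 × 0.866025 / 9.8 = 108.882 m
R = 108.882 m / 0.01 = 10890 cm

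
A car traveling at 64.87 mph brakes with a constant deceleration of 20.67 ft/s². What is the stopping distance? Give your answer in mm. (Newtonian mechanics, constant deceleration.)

v₀ = 64.87 mph × 0.44704 = 28.9995 m/s
a = 20.67 ft/s² × 0.3048 = 6.30022 m/s²
d = v₀² / (2a) = 28.9995² / (2 × 6.30022) = 840.971 / 12.6004 = 66.7416 m
d = 66.7416 m / 0.001 = 66740 mm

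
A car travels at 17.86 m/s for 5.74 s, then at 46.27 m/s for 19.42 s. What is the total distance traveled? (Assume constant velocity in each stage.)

d₁ = v₁t₁ = 17.86 × 5.74 = 102.5164 m
d₂ = v₂t₂ = 46.27 × 19.42 = 898.5634 m
d_total = 102.5164 + 898.5634 = 1001.08 m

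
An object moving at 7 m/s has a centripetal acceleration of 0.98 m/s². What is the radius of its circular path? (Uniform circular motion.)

r = v²/a_c = 7²/0.98 = 50.0 m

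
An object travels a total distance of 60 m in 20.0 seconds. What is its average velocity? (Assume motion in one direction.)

v_avg = Δd / Δt = 60 / 20.0 = 3.0 m/s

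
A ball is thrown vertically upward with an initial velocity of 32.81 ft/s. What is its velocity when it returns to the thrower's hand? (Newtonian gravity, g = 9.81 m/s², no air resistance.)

By conservation of energy (no air resistance), the ball returns to the throw height with the same speed as launch, but directed downward.
|v_ground| = v₀ = 32.81 ft/s
v_ground = 32.81 ft/s (downward)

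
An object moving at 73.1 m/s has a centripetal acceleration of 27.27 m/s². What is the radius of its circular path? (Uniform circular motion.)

r = v²/a_c = 73.1²/27.27 = 195.95 m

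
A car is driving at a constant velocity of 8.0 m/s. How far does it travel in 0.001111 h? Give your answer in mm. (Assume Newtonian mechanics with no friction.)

t = 0.001111 h × 3600.0 = 3.9996 s
d = v × t = 8.0 × 3.9996 = 31.9968 m
d = 31.9968 m / 0.001 = 32000 mm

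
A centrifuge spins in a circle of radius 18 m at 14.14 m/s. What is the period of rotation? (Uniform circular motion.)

T = 2πr/v = 2π×18/14.14 = 8.0 s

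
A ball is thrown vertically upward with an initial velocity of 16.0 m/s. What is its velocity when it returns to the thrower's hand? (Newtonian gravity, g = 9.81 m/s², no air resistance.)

By conservation of energy (no air resistance), the ball returns to the throw height with the same speed as launch, but directed downward.
|v_ground| = v₀ = 16.0 m/s
v_ground = 16.0 m/s (downward)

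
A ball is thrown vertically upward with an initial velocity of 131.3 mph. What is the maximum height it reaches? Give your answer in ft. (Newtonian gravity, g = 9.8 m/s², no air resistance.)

v₀ = 131.3 mph × 0.44704 = 58.6964 m/s
h_max = v₀² / (2g) = 58.6964² / (2 × 9.8) = 3445.27 / 19.6 = 175.779 m
h_max = 175.779 m / 0.3048 = 576.7 ft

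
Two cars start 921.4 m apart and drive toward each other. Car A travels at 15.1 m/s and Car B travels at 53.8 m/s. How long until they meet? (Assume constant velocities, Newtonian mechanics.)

Combined speed: v_combined = 15.1 + 53.8 = 68.9 m/s
Time to meet: t = d/v_combined = 921.4/68.9 = 13.37 s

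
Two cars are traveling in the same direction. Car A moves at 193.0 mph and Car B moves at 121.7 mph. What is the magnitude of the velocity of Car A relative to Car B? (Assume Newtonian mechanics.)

v_rel = |v_A - v_B| = |193.0 - 121.7| = 71.3 mph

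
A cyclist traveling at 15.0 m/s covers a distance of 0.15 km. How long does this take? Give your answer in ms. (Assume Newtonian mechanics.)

d = 0.15 km × 1000.0 = 150.0 m
t = d / v = 150.0 / 15.0 = 10.0 s
t = 10.0 s / 0.001 = 10000 ms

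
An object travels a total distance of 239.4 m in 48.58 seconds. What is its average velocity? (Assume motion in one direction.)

v_avg = Δd / Δt = 239.4 / 48.58 = 4.93 m/s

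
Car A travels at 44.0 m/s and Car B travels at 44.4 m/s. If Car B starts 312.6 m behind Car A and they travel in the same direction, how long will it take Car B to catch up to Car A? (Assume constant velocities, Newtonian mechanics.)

Relative speed: v_rel = 44.4 - 44.0 = 0.4 m/s
Time to catch: t = d₀/v_rel = 312.6/0.4 = 781.5 s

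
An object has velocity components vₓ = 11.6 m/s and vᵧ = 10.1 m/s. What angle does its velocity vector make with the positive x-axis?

θ = arctan(vᵧ/vₓ) = arctan(10.1/11.6) = 41.05°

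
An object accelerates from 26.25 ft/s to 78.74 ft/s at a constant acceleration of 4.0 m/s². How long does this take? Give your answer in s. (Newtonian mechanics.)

v₀ = 26.25 ft/s × 0.3048 = 8.001 m/s
v = 78.74 ft/s × 0.3048 = 24.0 m/s
t = (v - v₀) / a = (24.0 - 8.001) / 4.0 = 4.0 s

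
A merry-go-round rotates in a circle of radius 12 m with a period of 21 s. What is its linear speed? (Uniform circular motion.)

v = 2πr/T = 2π×12/21 = 3.59 m/s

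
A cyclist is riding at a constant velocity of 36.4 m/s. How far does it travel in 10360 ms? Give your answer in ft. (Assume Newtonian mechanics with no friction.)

t = 10360 ms × 0.001 = 10.36 s
d = v × t = 36.4 × 10.36 = 377.104 m
d = 377.104 m / 0.3048 = 1237 ft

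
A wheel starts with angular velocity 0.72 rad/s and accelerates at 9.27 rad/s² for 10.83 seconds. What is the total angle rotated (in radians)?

θ = ω₀t + ½αt² = 0.72×10.83 + ½×9.27×10.83² = 551.43 rad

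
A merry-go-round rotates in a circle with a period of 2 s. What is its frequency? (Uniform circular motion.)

f = 1/T = 1/2 = 0.5 Hz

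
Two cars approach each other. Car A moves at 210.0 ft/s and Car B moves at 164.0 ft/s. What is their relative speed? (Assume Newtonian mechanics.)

v_rel = v_A + v_B = 210.0 + 164.0 = 374.0 ft/s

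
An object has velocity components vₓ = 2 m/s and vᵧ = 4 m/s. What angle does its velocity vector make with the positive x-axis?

θ = arctan(vᵧ/vₓ) = arctan(4/2) = 63.43°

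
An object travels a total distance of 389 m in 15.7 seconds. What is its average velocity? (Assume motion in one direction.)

v_avg = Δd / Δt = 389 / 15.7 = 24.78 m/s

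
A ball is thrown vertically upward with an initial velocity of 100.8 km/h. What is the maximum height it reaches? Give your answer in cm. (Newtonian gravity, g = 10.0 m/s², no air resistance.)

v₀ = 100.8 km/h × 0.2777777777777778 = 28.0 m/s
h_max = v₀² / (2g) = 28.0² / (2 × 10.0) = 784.0 / 20.0 = 39.2 m
h_max = 39.2 m / 0.01 = 3920 cm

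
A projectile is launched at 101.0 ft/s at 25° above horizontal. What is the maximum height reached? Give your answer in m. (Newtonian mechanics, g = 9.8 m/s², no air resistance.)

v₀ = 101.0 ft/s × 0.3048 = 30.7848 m/s
H = v₀² × sin²(θ) / (2g) = 30.7848² × sin(25°)² / (2 × 9.8) = 947.704 × 0.178606 / 19.6 = 8.636 m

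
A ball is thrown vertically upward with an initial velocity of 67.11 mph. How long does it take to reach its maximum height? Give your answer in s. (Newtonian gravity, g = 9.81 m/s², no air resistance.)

v₀ = 67.11 mph × 0.44704 = 30.0009 m/s
t_up = v₀ / g = 30.0009 / 9.81 = 3.058 s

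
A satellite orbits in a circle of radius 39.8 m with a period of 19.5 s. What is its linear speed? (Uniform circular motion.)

v = 2πr/T = 2π×39.8/19.5 = 12.82 m/s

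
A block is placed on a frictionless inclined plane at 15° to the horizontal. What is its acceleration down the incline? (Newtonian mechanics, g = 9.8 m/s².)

a = g sin(θ) = 9.8 × sin(15°) = 9.8 × 0.2588 = 2.54 m/s²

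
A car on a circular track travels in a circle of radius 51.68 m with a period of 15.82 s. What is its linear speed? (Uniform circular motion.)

v = 2πr/T = 2π×51.68/15.82 = 20.53 m/s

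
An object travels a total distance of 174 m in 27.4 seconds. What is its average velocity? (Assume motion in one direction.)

v_avg = Δd / Δt = 174 / 27.4 = 6.35 m/s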